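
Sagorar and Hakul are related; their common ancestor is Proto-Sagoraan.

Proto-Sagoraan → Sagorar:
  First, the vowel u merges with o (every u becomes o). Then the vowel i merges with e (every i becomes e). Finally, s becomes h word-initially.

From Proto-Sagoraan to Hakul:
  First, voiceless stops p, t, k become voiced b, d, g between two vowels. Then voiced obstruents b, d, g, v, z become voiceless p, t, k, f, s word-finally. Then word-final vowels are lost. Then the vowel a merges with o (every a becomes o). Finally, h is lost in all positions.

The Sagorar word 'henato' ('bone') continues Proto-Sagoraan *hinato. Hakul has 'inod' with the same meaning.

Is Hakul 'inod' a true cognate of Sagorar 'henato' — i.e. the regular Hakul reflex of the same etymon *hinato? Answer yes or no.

Derive the expected Hakul reflex of *hinato:
Hakul: start from *hinato.
  rule 1 (intervocalic voicing): hinato → hinado
  rule 2: no change — hinado
  rule 3 (apocope): hinado → hinad
  rule 4 (vowel merger): hinad → hinod
  rule 5 (h-loss): hinod → inod
  ⇒ Hakul inod
Hakul 'inod' matches the regular reflex exactly, so the pair is cognate.

yes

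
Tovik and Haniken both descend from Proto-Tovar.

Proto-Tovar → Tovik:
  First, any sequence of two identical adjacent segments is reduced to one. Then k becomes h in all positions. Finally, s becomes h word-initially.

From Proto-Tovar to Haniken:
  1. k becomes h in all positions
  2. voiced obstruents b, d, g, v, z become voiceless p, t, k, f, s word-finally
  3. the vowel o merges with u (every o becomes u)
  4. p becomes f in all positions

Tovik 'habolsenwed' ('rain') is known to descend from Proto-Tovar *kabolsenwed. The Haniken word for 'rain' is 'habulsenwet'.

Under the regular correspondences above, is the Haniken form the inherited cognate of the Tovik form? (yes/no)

yes

Derive the expected Haniken reflex of *kabolsenwed:
Haniken: *kabolsenwed
  kabolsenwed → habolsenwed   [unconditioned shift]
  habolsenwed → habolsenwet   [final devoicing]
  habolsenwet → habulsenwet   [vowel merger]
  habulsenwet (rule 4 does not apply)
  giving Haniken habulsenwet.
Haniken 'habulsenwet' matches the regular reflex exactly, so the pair is cognate.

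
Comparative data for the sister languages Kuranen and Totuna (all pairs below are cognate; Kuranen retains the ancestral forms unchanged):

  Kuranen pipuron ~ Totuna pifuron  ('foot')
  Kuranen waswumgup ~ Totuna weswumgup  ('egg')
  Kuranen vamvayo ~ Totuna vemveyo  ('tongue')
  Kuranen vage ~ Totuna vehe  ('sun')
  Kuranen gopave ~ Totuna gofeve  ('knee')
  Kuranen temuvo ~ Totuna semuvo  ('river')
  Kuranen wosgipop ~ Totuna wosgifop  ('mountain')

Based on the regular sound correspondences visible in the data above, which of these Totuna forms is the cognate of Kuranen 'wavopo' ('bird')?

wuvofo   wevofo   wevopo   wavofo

wevofo

gopave ~ gofeve — Kuranen a corresponds to Totuna e after a consonant, before a labial obstruent.
wosgipop ~ wosgifop — Kuranen p corresponds to Totuna f between vowels (before a back vowel).
Applying these to Kuranen 'wavopo':
  wavopo → wevopo   (a→e after a consonant, before a labial obstruent)
  wevopo → wevofo   (p→f between vowels (before a back vowel))
So the Totuna cognate is 'wevofo'.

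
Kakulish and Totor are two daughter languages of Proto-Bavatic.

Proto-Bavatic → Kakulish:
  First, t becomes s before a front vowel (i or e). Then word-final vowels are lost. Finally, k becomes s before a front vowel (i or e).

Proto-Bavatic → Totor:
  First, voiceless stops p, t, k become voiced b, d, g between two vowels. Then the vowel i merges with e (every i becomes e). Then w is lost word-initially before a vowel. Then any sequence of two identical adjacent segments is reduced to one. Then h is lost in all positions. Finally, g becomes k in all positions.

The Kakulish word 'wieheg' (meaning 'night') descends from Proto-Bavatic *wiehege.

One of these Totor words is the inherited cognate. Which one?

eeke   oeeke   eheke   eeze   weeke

eeke

Totor: *wiehege > weehege > eehege > ehege > eege > eeke  (by vowel merger, glide loss, degemination, h-loss, unconditioned shift)
Among the options, 'eeke' alone shows every Totor change applied in order.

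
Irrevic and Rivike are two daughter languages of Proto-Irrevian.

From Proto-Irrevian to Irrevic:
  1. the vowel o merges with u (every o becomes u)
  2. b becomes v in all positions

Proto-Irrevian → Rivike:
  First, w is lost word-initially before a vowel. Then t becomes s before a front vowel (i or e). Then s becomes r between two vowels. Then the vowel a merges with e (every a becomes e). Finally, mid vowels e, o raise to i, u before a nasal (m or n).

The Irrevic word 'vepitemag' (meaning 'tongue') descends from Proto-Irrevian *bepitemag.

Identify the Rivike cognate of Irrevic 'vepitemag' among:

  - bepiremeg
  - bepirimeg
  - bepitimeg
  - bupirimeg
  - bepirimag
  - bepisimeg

Rivike: *bepitemag > bepisemag > bepiremag > bepiremeg > bepirimeg  (by palatalisation, rhotacism, vowel merger, pre-nasal raising)
The other candidates each miss or misapply at least one Rivike change.

bepirimeg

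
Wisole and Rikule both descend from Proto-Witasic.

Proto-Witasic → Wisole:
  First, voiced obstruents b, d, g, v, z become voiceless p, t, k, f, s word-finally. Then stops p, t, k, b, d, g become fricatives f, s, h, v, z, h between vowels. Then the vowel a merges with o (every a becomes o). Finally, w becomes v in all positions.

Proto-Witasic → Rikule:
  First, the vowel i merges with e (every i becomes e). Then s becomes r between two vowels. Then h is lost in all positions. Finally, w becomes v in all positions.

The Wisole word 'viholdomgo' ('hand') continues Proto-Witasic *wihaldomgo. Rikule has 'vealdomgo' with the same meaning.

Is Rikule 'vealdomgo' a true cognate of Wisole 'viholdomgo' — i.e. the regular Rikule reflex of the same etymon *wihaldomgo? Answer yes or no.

Derive the expected Rikule reflex of *wihaldomgo:
Rikule: start from *wihaldomgo.
  rule 1 (vowel merger): wihaldomgo → wehaldomgo
  rule 2: no change — wehaldomgo
  rule 3 (h-loss): wehaldomgo → wealdomgo
  rule 4 (unconditioned shift): wealdomgo → vealdomgo
  ⇒ Rikule vealdomgo
Rikule 'vealdomgo' matches the regular reflex exactly, so the pair is cognate.

yes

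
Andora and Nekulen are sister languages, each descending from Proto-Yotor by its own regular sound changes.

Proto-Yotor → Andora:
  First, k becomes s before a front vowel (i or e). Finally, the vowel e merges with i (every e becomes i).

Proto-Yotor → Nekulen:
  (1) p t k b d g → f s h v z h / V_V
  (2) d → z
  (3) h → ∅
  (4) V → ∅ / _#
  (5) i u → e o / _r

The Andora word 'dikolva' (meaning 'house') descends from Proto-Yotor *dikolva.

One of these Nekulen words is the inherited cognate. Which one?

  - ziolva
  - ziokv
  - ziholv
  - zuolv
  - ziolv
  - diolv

ziolv

Nekulen: *dikolva
  dikolva → diholva   [intervocalic lenition]
  diholva → ziholva   [unconditioned shift]
  ziholva → ziolva   [h-loss]
  ziolva → ziolv   [apocope]
  ziolv (rule 5 does not apply)
  giving Nekulen ziolv.
Among the options, 'ziolv' alone shows every Nekulen change applied in order.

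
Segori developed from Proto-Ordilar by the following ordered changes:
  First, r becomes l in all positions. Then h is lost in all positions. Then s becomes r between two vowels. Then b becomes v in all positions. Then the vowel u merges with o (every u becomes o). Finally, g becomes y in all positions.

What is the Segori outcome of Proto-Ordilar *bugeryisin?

Segori: *bugeryisin > bugelyisin > bugelyirin > vugelyirin > vogelyirin > voyelyirin  (by unconditioned shift, rhotacism, unconditioned shift, vowel merger, unconditioned shift)

voyelyirin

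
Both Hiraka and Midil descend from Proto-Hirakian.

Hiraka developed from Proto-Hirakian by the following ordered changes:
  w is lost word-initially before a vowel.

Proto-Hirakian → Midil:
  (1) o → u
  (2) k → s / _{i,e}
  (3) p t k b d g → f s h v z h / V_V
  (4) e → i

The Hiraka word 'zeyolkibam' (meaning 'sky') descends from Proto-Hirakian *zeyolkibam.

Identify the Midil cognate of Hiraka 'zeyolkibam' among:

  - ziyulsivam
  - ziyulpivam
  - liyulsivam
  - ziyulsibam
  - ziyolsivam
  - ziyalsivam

ziyulsivam

Midil: *zeyolkibam > zeyulkibam > zeyulsibam > zeyulsivam > ziyulsivam  (by vowel merger, palatalisation, intervocalic lenition, vowel merger)
Only 'ziyulsivam' matches the regular Midil development of *zeyolkibam.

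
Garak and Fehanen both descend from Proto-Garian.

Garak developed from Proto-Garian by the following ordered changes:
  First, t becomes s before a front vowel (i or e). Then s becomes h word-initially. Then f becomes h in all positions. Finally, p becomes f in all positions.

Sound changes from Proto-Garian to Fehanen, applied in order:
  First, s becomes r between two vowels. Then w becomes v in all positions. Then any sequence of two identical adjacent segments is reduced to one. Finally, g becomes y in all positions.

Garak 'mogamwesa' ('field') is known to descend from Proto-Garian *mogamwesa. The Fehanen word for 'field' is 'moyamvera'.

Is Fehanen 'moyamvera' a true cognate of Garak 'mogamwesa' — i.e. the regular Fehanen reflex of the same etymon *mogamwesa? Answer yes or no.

yes

Derive the expected Fehanen reflex of *mogamwesa:
Fehanen: start from *mogamwesa.
  rule 1 (rhotacism): mogamwesa → mogamwera
  rule 2 (unconditioned shift): mogamwera → mogamvera
  rule 3: no change — mogamvera
  rule 4 (unconditioned shift): mogamvera → moyamvera
  ⇒ Fehanen moyamvera
Fehanen 'moyamvera' matches the regular reflex exactly, so the pair is cognate.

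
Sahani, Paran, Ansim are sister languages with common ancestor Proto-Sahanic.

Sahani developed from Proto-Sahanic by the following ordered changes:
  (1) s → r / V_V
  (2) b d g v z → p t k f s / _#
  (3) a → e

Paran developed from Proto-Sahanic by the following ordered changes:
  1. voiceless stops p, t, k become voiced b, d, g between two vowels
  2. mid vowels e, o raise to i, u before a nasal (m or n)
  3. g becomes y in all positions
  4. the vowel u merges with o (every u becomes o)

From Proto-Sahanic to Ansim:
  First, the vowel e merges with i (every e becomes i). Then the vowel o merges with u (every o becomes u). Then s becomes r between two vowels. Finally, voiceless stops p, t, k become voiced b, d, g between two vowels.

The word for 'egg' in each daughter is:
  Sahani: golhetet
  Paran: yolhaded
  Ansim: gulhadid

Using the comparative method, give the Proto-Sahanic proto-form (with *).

Position 5: Sahani has e, Paran has a, Ansim has a. Paran preserves a here (none of its changes turn any other segment into a), so the proto-segment is *a.
Position 8: Sahani has t, Paran has d, Ansim has d. Taking the neighbouring segments as reconstructed: Sahani t could go back to *t or *d; Paran d can only go back to *d; Ansim d can only go back to *d — the one source consistent with every daughter is *d.
Continuing position by position gives *golhated; check it forward:
Sahani: *golhated > golhatet > golhetet  (by final devoicing, vowel merger)
Paran: *golhated
  golhated → golhaded   [intervocalic voicing]
  golhaded (rule 2 does not apply)
  golhaded → yolhaded   [unconditioned shift]
  yolhaded (rule 4 does not apply)
  giving Paran yolhaded.
Ansim: *golhated > golhatid > gulhatid > gulhadid  (by vowel merger, vowel merger, intervocalic voicing)
Only *golhated yields all of Sahani golhetet, Paran yolhaded, Ansim gulhadid.

*golhated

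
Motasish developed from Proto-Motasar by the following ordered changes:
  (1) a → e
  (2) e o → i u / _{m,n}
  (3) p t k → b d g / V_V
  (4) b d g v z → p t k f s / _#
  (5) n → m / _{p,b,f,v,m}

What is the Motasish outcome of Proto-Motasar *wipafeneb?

Motasish: *wipafeneb > wipefeneb > wipefineb > wibefineb > wibefinep  (by vowel merger, pre-nasal raising, intervocalic voicing, final devoicing)

wibefinep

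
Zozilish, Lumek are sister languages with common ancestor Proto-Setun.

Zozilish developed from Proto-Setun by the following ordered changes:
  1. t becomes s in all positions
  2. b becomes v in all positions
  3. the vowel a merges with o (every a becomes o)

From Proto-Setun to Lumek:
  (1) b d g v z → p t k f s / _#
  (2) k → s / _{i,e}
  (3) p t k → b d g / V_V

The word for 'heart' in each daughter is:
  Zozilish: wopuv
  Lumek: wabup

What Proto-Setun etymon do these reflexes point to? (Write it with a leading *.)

*wapub

Position 2: Zozilish has o, Lumek has a. Lumek preserves a here (none of its changes turn any other segment into a), so the proto-segment is *a.
Position 3: Zozilish has p, Lumek has b. Zozilish preserves p here (none of its changes turn any other segment into p), so the proto-segment is *p.
Continuing position by position gives *wapub; check it forward:
Zozilish: *wapub
  wapub (rule 1 does not apply)
  wapub → wapuv   [unconditioned shift]
  wapuv → wopuv   [vowel merger]
  giving Zozilish wopuv.
Lumek: start from *wapub.
  rule 1 (final devoicing): wapub → wapup
  rule 2: no change — wapup
  rule 3 (intervocalic voicing): wapup → wabup
  ⇒ Lumek wabup
Only *wapub yields all of Zozilish wopuv, Lumek wabup.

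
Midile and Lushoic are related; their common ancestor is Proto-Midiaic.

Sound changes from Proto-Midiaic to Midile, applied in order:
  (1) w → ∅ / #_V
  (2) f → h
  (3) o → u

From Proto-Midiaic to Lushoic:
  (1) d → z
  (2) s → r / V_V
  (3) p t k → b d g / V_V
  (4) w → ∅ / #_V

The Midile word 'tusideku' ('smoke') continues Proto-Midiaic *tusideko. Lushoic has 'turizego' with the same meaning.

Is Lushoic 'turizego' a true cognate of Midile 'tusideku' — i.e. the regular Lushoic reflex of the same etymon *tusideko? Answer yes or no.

yes

Derive the expected Lushoic reflex of *tusideko:
Lushoic: *tusideko
  tusideko → tusizeko   [unconditioned shift]
  tusizeko → turizeko   [rhotacism]
  turizeko → turizego   [intervocalic voicing]
  turizego (rule 4 does not apply)
  giving Lushoic turizego.
Lushoic 'turizego' matches the regular reflex exactly, so the pair is cognate.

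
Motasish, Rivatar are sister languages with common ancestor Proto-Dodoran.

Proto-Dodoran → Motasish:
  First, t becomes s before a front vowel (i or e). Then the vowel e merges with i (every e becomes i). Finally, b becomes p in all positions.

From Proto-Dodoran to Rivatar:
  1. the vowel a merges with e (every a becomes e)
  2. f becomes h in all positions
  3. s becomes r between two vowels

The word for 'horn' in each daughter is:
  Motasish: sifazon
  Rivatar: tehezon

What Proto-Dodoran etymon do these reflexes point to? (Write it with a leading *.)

Position 1: Motasish has s, Rivatar has t. Rivatar preserves t here (none of its changes turn any other segment into t), so the proto-segment is *t.
Position 3: Motasish has f, Rivatar has h. Motasish preserves f here (none of its changes turn any other segment into f), so the proto-segment is *f.
Position 2: Motasish has i, Rivatar has e. Taking the neighbouring segments as reconstructed: Motasish i could go back to *e or *i; Rivatar e could go back to *a or *e — the one source consistent with every daughter is *e.
Verify the candidate proto-form against each daughter:
Motasish: *tefazon > sefazon > sifazon  (by palatalisation, vowel merger)
Rivatar: *tefazon
  tefazon → tefezon   [vowel merger]
  tefezon → tehezon   [unconditioned shift]
  tehezon (rule 3 does not apply)
  giving Rivatar tehezon.
*tefazon is the unique common source.

*tefazon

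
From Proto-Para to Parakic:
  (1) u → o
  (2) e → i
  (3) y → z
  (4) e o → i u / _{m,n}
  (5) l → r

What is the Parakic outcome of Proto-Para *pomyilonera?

pumzirunira

Parakic: *pomyilonera > pomyilonira > pomzilonira > pumzilunira > pumzirunira  (by vowel merger, unconditioned shift, pre-nasal raising, unconditioned shift)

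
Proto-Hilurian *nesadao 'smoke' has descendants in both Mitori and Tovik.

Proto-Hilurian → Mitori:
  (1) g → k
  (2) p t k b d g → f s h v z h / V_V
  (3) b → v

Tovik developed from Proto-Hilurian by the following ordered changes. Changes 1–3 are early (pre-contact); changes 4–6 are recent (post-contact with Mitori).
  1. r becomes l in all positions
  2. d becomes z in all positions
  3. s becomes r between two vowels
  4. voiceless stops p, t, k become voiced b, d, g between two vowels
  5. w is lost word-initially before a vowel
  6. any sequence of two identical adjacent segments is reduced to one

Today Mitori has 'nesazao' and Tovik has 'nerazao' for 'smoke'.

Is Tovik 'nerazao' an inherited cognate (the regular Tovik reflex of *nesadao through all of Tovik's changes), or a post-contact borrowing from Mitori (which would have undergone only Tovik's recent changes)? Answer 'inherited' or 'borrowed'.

inherited

If inherited, *nesadao would pass through all of Tovik's changes:
Tovik: *nesadao > nesazao > nerazao  (by unconditioned shift, rhotacism)
If borrowed from Mitori 'nesazao' after the early changes, it would undergo only the recent ones:
  rule 4 (intervocalic voicing): no change (nesazao)
  rule 5 (glide loss): no change (nesazao)
  rule 6 (degemination): no change (nesazao)
  ⇒ as a loan: nesazao
Tovik 'nerazao' matches the inherited outcome exactly, so it is an inherited cognate, not a loan.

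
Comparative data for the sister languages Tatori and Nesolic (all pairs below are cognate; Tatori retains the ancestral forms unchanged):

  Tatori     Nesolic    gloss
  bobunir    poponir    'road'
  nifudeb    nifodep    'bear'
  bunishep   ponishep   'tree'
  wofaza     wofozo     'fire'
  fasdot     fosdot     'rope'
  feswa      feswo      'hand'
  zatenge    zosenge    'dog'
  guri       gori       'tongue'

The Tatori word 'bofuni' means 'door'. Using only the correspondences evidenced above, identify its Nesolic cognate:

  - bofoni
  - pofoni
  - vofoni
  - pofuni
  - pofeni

bobunir ~ poponir — Tatori b corresponds to Nesolic p word-initially before a back vowel.
bobunir ~ poponir, bunishep ~ ponishep — Tatori u corresponds to Nesolic o after a consonant, before a nasal.
Applying these to Tatori 'bofuni':
  bofuni → pofuni   (b→p word-initially before a back vowel)
  pofuni → pofoni   (u→o after a consonant, before a nasal)
So the Nesolic cognate is 'pofoni'.

pofoni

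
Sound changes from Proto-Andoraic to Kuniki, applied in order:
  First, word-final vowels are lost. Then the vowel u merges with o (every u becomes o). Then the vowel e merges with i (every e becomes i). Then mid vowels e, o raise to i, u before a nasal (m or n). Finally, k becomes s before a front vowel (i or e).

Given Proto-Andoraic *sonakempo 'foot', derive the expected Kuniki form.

sunasimp

Kuniki: *sonakempo > sonakemp > sonakimp > sunakimp > sunasimp  (by apocope, vowel merger, pre-nasal raising, palatalisation)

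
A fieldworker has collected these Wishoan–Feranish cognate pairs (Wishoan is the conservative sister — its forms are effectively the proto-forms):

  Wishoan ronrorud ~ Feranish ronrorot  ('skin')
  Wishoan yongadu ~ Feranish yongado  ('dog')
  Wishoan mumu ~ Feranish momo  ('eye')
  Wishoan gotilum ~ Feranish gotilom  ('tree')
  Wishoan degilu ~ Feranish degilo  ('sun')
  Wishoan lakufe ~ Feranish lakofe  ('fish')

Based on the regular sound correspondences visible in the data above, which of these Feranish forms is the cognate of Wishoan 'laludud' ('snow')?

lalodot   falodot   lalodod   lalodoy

lalodot

ronrorud ~ ronrorot — Wishoan u corresponds to Feranish o after a consonant, before a consonant other than r, m, n, p, b, f, v.
ronrorud ~ ronrorot — Wishoan d corresponds to Feranish t word-finally.
Applying these to Wishoan 'laludud':
  laludud → lalodud   (u→o after a consonant, before a consonant other than r, m, n, p, b, f, v)
  lalodud → lalodod   (u→o after a consonant, before a consonant other than r, m, n, p, b, f, v)
  lalodod → lalodot   (d→t word-finally)
So the Feranish cognate is 'lalodot'.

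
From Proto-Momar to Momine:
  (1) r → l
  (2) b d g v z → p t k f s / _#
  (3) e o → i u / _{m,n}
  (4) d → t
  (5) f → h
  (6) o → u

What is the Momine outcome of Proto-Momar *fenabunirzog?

Momine: *fenabunirzog
  fenabunirzog → fenabunilzog   [unconditioned shift]
  fenabunilzog → fenabunilzok   [final devoicing]
  fenabunilzok → finabunilzok   [pre-nasal raising]
  finabunilzok (rule 4 does not apply)
  finabunilzok → hinabunilzok   [unconditioned shift]
  hinabunilzok → hinabunilzuk   [vowel merger]
  giving Momine hinabunilzuk.

hinabunilzuk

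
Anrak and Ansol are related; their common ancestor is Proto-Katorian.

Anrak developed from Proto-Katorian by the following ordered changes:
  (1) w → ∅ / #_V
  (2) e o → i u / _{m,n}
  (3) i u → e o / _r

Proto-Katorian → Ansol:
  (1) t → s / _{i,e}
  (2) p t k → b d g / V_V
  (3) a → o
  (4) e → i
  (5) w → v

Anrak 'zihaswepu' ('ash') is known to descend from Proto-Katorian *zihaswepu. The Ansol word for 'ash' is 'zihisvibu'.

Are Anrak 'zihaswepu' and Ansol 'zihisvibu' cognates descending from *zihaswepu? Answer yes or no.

no

Derive the expected Ansol reflex of *zihaswepu:
Ansol: start from *zihaswepu.
  rule 1: no change — zihaswepu
  rule 2 (intervocalic voicing): zihaswepu → zihaswebu
  rule 3 (vowel merger): zihaswebu → zihoswebu
  rule 4 (vowel merger): zihoswebu → zihoswibu
  rule 5 (unconditioned shift): zihoswibu → zihosvibu
  ⇒ Ansol zihosvibu
The regular Ansol reflex would be 'zihosvibu', but the attested form is 'zihisvibu'. The correspondence is irregular, so they are not cognates (the Ansol form has a different source).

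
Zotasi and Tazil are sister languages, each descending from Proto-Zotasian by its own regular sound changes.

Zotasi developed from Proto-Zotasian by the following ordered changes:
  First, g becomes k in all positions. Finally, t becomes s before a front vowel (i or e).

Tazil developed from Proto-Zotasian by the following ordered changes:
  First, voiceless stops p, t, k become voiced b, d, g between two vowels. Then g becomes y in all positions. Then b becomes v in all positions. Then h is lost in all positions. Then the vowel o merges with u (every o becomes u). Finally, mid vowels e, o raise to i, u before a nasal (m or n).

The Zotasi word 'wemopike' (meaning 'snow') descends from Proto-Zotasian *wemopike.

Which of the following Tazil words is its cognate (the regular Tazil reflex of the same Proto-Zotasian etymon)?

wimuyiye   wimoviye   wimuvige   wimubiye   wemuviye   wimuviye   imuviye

Tazil: *wemopike > wemobige > wemobiye > wemoviye > wemuviye > wimuviye  (by intervocalic voicing, unconditioned shift, unconditioned shift, vowel merger, pre-nasal raising)
The other candidates each miss or misapply at least one Tazil change.

wimuviye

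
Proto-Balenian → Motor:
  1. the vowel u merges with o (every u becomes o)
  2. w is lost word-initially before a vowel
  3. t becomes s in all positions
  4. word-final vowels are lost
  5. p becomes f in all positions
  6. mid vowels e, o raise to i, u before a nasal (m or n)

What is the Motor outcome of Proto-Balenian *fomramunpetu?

Motor: *fomramunpetu
  fomramunpetu → fomramonpeto   [vowel merger]
  fomramonpeto (rule 2 does not apply)
  fomramonpeto → fomramonpeso   [unconditioned shift]
  fomramonpeso → fomramonpes   [apocope]
  fomramonpes → fomramonfes   [unconditioned shift]
  fomramonfes → fumramunfes   [pre-nasal raising]
  giving Motor fumramunfes.

fumramunfes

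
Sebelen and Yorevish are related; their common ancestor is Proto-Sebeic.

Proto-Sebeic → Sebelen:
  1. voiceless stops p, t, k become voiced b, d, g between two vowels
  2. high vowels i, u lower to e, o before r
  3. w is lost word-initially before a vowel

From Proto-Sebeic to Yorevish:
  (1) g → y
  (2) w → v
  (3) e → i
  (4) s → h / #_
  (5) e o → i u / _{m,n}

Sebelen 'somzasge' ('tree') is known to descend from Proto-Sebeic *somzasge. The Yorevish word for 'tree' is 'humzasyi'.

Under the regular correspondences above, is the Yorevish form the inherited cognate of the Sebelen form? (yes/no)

yes

Derive the expected Yorevish reflex of *somzasge:
Yorevish: start from *somzasge.
  rule 1 (unconditioned shift): somzasge → somzasye
  rule 2: no change — somzasye
  rule 3 (vowel merger): somzasye → somzasyi
  rule 4 (debuccalisation): somzasyi → homzasyi
  rule 5 (pre-nasal raising): homzasyi → humzasyi
  ⇒ Yorevish humzasyi
Yorevish 'humzasyi' matches the regular reflex exactly, so the pair is cognate.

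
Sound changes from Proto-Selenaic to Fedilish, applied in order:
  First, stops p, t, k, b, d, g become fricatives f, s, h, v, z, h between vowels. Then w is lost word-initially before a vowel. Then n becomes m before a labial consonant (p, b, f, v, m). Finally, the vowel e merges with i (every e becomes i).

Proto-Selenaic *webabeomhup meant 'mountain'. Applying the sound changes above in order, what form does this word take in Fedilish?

Fedilish: start from *webabeomhup.
  rule 1 (intervocalic lenition): webabeomhup → wevaveomhup
  rule 2 (glide loss): wevaveomhup → evaveomhup
  rule 3: no change — evaveomhup
  rule 4 (vowel merger): evaveomhup → ivaviomhup
  ⇒ Fedilish ivaviomhup

ivaviomhup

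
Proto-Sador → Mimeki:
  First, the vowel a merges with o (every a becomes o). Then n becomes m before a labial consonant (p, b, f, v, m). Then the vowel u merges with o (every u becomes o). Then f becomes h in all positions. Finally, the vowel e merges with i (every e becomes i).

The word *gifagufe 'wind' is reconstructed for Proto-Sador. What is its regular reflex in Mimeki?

gihogohi

Mimeki: *gifagufe > gifogufe > gifogofe > gihogohe > gihogohi  (by vowel merger, vowel merger, unconditioned shift, vowel merger)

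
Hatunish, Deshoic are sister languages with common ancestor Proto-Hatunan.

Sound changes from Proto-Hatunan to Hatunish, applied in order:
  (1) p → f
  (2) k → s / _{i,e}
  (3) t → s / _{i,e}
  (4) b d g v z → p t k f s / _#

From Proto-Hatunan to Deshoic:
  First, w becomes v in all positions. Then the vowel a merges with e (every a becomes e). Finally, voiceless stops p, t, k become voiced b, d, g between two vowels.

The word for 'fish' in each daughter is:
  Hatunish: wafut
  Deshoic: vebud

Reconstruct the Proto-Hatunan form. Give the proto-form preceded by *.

*wapud

Position 3: Hatunish has f, Deshoic has b. Taking the neighbouring segments as reconstructed: Hatunish f could go back to *p or *f; Deshoic b could go back to *p or *b — the one source consistent with every daughter is *p.
Position 2: Hatunish has a, Deshoic has e. Hatunish preserves a here (none of its changes turn any other segment into a), so the proto-segment is *a.
Position 1: Hatunish has w, Deshoic has v. Hatunish preserves w here (none of its changes turn any other segment into w), so the proto-segment is *w.
Continuing position by position gives *wapud; check it forward:
Hatunish: start from *wapud.
  rule 1 (unconditioned shift): wapud → wafud
  rule 2: no change — wafud
  rule 3: no change — wafud
  rule 4 (final devoicing): wafud → wafut
  ⇒ Hatunish wafut
Deshoic: *wapud > vapud > vepud > vebud  (by unconditioned shift, vowel merger, intervocalic voicing)
*wapud is the unique common source.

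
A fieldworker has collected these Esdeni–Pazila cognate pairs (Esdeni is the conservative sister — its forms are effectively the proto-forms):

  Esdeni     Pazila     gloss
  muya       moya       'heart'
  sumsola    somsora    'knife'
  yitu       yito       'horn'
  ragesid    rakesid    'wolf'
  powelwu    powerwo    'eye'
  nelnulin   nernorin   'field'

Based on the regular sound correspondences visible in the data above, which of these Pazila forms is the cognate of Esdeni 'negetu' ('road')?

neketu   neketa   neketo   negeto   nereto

neketo

ragesid ~ rakesid — Esdeni g corresponds to Pazila k between vowels (before a front vowel).
yitu ~ yito, powelwu ~ powerwo — Esdeni u corresponds to Pazila o word-finally.
Applying these to Esdeni 'negetu':
  negetu → neketu   (g→k between vowels (before a front vowel))
  neketu → neketo   (u→o word-finally)
So the Pazila cognate is 'neketo'.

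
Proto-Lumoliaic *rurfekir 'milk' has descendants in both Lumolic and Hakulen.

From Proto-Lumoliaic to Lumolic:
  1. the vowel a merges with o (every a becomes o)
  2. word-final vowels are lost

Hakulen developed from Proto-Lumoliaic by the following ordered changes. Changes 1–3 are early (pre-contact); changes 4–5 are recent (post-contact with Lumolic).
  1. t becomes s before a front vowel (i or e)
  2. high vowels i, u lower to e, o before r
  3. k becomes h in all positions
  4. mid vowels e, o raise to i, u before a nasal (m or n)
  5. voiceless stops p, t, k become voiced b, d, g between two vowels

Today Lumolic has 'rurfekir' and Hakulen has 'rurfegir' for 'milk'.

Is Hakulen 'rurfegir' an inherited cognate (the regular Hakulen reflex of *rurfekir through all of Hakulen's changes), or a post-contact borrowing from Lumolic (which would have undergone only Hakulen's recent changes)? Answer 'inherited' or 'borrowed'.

If inherited, *rurfekir would pass through all of Hakulen's changes:
Hakulen: *rurfekir
  rurfekir (rule 1 does not apply)
  rurfekir → rorfeker   [pre-rhotic lowering]
  rorfeker → rorfeher   [unconditioned shift]
  rorfeher (rule 4 does not apply)
  rorfeher (rule 5 does not apply)
  giving Hakulen rorfeher.
If borrowed from Lumolic 'rurfekir' after the early changes, it would undergo only the recent ones:
  rule 4 (pre-nasal raising): no change (rurfekir)
  rule 5 (intervocalic voicing): rurfekir → rurfegir
  ⇒ as a loan: rurfegir
Hakulen 'rurfegir' matches the loan outcome 'rurfegir', not the inherited 'rorfeher' — it skipped the early Hakulen changes, so it was borrowed from Lumolic.

borrowed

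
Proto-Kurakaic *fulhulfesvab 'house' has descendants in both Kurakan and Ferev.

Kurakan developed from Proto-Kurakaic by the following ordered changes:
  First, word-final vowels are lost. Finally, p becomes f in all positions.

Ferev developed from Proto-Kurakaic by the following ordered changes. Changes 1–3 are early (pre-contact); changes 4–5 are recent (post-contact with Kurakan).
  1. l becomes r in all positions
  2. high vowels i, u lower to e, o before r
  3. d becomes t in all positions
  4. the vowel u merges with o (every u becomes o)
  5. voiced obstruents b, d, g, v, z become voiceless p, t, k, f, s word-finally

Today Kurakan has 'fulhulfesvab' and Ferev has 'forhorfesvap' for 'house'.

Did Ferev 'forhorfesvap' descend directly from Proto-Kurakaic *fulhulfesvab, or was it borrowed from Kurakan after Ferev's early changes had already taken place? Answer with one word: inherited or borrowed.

If inherited, *fulhulfesvab would pass through all of Ferev's changes:
Ferev: *fulhulfesvab > furhurfesvab > forhorfesvab > forhorfesvap  (by unconditioned shift, pre-rhotic lowering, final devoicing)
If borrowed from Kurakan 'fulhulfesvab' after the early changes, it would undergo only the recent ones:
  rule 4 (vowel merger): fulhulfesvab → folholfesvab
  rule 5 (final devoicing): folholfesvab → folholfesvap
  ⇒ as a loan: folholfesvap
Ferev 'forhorfesvap' matches the inherited outcome exactly, so it is an inherited cognate, not a loan.

inherited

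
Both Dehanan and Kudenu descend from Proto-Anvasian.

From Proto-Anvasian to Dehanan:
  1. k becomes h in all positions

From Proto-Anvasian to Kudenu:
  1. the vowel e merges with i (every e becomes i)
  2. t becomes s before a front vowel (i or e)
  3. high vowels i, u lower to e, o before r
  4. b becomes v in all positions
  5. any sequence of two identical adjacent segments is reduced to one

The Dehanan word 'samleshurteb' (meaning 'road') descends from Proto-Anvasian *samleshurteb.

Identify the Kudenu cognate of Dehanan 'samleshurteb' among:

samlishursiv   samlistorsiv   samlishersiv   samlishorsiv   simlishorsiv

samlishorsiv

Kudenu: start from *samleshurteb.
  rule 1 (vowel merger): samleshurteb → samlishurtib
  rule 2 (palatalisation): samlishurtib → samlishursib
  rule 3 (pre-rhotic lowering): samlishursib → samlishorsib
  rule 4 (unconditioned shift): samlishorsib → samlishorsiv
  rule 5: no change — samlishorsiv
  ⇒ Kudenu samlishorsiv
The other candidates each miss or misapply at least one Kudenu change.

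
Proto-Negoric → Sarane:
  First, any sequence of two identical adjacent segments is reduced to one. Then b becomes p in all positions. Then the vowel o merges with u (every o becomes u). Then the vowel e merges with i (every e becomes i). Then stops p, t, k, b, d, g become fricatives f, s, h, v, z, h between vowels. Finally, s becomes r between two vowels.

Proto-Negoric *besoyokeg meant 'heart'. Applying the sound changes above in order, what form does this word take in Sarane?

Sarane: *besoyokeg
  besoyokeg (rule 1 does not apply)
  besoyokeg → pesoyokeg   [unconditioned shift]
  pesoyokeg → pesuyukeg   [vowel merger]
  pesuyukeg → pisuyukig   [vowel merger]
  pisuyukig → pisuyuhig   [intervocalic lenition]
  pisuyuhig → piruyuhig   [rhotacism]
  giving Sarane piruyuhig.

piruyuhig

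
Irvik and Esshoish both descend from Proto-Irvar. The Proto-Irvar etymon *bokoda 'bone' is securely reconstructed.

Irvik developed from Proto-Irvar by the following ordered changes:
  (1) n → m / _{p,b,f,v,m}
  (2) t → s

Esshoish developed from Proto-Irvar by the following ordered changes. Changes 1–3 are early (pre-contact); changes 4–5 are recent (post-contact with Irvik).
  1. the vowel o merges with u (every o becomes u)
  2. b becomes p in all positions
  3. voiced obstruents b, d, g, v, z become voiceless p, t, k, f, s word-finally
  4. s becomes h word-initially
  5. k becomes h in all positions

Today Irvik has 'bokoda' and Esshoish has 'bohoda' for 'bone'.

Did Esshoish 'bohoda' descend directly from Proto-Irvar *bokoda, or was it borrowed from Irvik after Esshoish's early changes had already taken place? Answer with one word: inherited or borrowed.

borrowed

If inherited, *bokoda would pass through all of Esshoish's changes:
Esshoish: *bokoda
  bokoda → bukuda   [vowel merger]
  bukuda → pukuda   [unconditioned shift]
  pukuda (rule 3 does not apply)
  pukuda (rule 4 does not apply)
  pukuda → puhuda   [unconditioned shift]
  giving Esshoish puhuda.
If borrowed from Irvik 'bokoda' after the early changes, it would undergo only the recent ones:
  rule 4 (debuccalisation): no change (bokoda)
  rule 5 (unconditioned shift): bokoda → bohoda
  ⇒ as a loan: bohoda
Esshoish 'bohoda' matches the loan outcome 'bohoda', not the inherited 'puhuda' — it skipped the early Esshoish changes, so it was borrowed from Irvik.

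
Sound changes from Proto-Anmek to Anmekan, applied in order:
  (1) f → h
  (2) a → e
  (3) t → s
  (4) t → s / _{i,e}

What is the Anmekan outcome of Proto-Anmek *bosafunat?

bosehunes

Anmekan: *bosafunat
  bosafunat → bosahunat   [unconditioned shift]
  bosahunat → bosehunet   [vowel merger]
  bosehunet → bosehunes   [unconditioned shift]
  bosehunes (rule 4 does not apply)
  giving Anmekan bosehunes.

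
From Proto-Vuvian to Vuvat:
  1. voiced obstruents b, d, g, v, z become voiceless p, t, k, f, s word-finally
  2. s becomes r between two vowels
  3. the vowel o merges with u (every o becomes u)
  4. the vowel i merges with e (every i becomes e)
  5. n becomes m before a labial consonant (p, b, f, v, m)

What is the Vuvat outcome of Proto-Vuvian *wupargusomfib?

wupargurumfep

Vuvat: start from *wupargusomfib.
  rule 1 (final devoicing): wupargusomfib → wupargusomfip
  rule 2 (rhotacism): wupargusomfip → wuparguromfip
  rule 3 (vowel merger): wuparguromfip → wupargurumfip
  rule 4 (vowel merger): wupargurumfip → wupargurumfep
  rule 5: no change — wupargurumfep
  ⇒ Vuvat wupargurumfep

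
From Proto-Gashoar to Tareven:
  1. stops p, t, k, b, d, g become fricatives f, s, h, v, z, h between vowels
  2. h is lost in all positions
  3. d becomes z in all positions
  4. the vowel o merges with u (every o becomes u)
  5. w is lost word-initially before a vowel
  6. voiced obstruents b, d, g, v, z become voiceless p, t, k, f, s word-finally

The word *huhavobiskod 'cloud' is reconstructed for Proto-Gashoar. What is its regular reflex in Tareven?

uavuviskus

Tareven: *huhavobiskod
  huhavobiskod → huhavoviskod   [intervocalic lenition]
  huhavoviskod → uavoviskod   [h-loss]
  uavoviskod → uavoviskoz   [unconditioned shift]
  uavoviskoz → uavuviskuz   [vowel merger]
  uavuviskuz (rule 5 does not apply)
  uavuviskuz → uavuviskus   [final devoicing]
  giving Tareven uavuviskus.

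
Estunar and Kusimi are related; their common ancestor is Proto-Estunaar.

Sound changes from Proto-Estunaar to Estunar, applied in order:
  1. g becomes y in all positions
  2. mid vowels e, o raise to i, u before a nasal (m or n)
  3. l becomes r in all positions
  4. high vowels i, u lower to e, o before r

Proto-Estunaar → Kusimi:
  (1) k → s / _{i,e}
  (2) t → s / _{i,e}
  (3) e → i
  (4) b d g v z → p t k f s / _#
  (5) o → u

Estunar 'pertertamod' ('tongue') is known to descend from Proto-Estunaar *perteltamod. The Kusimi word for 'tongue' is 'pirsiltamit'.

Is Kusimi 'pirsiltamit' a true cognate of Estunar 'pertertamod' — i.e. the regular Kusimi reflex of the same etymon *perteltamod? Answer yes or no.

Derive the expected Kusimi reflex of *perteltamod:
Kusimi: start from *perteltamod.
  rule 1: no change — perteltamod
  rule 2 (palatalisation): perteltamod → perseltamod
  rule 3 (vowel merger): perseltamod → pirsiltamod
  rule 4 (final devoicing): pirsiltamod → pirsiltamot
  rule 5 (vowel merger): pirsiltamot → pirsiltamut
  ⇒ Kusimi pirsiltamut
The regular Kusimi reflex would be 'pirsiltamut', but the attested form is 'pirsiltamit'. The correspondence is irregular, so they are not cognates (the Kusimi form has a different source).

no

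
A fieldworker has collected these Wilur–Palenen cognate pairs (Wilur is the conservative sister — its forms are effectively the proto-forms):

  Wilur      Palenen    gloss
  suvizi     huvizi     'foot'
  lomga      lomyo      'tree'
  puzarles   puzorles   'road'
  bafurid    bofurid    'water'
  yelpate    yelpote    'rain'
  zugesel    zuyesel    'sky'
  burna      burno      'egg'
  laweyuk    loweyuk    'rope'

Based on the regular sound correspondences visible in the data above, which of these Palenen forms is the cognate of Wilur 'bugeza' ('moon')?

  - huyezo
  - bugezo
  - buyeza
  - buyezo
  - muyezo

zugesel ~ zuyesel — Wilur g corresponds to Palenen y between vowels (before a front vowel).
lomga ~ lomyo, burna ~ burno — Wilur a corresponds to Palenen o word-finally.
Applying these to Wilur 'bugeza':
  bugeza → buyeza   (g→y between vowels (before a front vowel))
  buyeza → buyezo   (a→o word-finally)
So the Palenen cognate is 'buyezo'.

buyezo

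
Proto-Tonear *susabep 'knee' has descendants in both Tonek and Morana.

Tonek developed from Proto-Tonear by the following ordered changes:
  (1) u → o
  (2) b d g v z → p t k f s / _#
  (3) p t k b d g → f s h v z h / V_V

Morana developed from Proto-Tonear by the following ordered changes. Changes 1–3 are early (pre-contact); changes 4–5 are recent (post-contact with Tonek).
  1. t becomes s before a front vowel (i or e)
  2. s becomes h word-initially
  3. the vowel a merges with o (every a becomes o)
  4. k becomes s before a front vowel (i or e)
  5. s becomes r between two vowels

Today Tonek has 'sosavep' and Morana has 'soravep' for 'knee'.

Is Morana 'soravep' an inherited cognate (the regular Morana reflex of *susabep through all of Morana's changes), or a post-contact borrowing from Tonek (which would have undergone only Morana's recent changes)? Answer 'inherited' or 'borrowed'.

borrowed

If inherited, *susabep would pass through all of Morana's changes:
Morana: *susabep > husabep > husobep > hurobep  (by debuccalisation, vowel merger, rhotacism)
If borrowed from Tonek 'sosavep' after the early changes, it would undergo only the recent ones:
  rule 4 (palatalisation): no change (sosavep)
  rule 5 (rhotacism): sosavep → soravep
  ⇒ as a loan: soravep
Morana 'soravep' matches the loan outcome 'soravep', not the inherited 'hurobep' — it skipped the early Morana changes, so it was borrowed from Tonek.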